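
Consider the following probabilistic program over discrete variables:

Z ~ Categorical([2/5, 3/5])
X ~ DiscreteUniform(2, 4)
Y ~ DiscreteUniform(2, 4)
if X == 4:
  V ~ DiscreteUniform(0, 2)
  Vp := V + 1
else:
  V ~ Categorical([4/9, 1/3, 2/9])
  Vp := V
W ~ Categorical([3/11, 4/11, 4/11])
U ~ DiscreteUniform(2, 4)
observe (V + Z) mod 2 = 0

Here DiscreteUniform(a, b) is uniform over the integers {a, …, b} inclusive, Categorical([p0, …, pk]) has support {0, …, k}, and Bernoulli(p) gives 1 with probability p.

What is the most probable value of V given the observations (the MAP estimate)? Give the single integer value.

Enumerate traces; 243 have nonzero weight after conditioning:
  (Z=0, X=2, Y=2, V=0, W=0, U=2) weight 8/4455
  (Z=0, X=2, Y=2, V=0, W=0, U=3) weight 8/4455
  (Z=0, X=2, Y=2, V=0, W=0, U=4) weight 8/4455
  (Z=0, X=2, Y=2, V=0, W=1, U=2) weight 32/13365
  (Z=0, X=2, Y=2, V=0, W=1, U=3) weight 32/13365
  (Z=0, X=2, Y=2, V=0, W=1, U=4) weight 32/13365
  (Z=0, X=2, Y=2, V=0, W=2, U=2) weight 32/13365
  (Z=0, X=2, Y=2, V=0, W=2, U=3) weight 32/13365
  (Z=0, X=2, Y=2, V=2, W=0, U=2) weight 4/4455
  (Z=1, X=2, Y=2, V=1, W=0, U=2) weight 1/495
  … 233 more
Group by V:
  weight(V=0) = 22/135
  weight(V=1) = 1/5
  weight(V=2) = 14/135
Total weight = 22/135 + 1/5 + 14/135 = 7/15
P(V=0 | obs) = 22/135 / 7/15 = 22/63
P(V=1 | obs) = 1/5 / 7/15 = 3/7
P(V=2 | obs) = 14/135 / 7/15 = 2/9
argmax = 1

argmax_v P(V = v | obs) = 1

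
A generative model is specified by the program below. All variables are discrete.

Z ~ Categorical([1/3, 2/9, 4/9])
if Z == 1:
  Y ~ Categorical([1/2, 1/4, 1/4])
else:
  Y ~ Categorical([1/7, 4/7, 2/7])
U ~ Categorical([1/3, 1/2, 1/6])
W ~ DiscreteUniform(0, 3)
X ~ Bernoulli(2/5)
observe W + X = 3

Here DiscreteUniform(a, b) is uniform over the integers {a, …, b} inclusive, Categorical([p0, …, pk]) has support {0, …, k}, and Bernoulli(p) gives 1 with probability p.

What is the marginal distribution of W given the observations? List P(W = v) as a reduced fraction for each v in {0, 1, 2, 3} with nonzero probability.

P(W=2) = 2/5, P(W=3) = 3/5

Enumerate traces; 54 have nonzero weight after conditioning:
  (Z=0, Y=0, U=0, W=2, X=1) weight 1/630
  (Z=0, Y=0, U=0, W=3, X=0) weight 1/420
  (Z=0, Y=0, U=1, W=2, X=1) weight 1/420
  (Z=0, Y=0, U=1, W=3, X=0) weight 1/280
  (Z=0, Y=0, U=2, W=2, X=1) weight 1/1260
  (Z=0, Y=0, U=2, W=3, X=0) weight 1/840
  (Z=0, Y=1, U=0, W=2, X=1) weight 2/315
  (Z=0, Y=1, U=0, W=3, X=0) weight 1/105
  … 46 more
Group by W:
  weight(W=2) = 1/10
  weight(W=3) = 3/20
Total weight = 1/10 + 3/20 = 1/4
P(W=2 | obs) = 1/10 / 1/4 = 2/5
P(W=3 | obs) = 3/20 / 1/4 = 3/5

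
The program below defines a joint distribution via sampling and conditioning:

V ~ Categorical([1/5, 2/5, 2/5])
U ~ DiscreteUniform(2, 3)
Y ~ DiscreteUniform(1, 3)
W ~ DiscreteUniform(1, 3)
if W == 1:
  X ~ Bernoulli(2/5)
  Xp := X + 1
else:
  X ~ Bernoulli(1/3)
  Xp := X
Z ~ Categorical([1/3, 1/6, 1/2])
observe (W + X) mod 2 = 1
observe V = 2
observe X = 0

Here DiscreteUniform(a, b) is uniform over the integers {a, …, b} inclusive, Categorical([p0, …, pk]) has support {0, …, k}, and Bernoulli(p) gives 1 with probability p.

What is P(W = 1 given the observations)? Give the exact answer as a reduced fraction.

P(W = 1 | obs) = 9/19

Enumerate traces; 36 have nonzero weight after conditioning:
  (V=2, U=2, Y=1, W=1, X=0, Z=0) weight 1/225
  (V=2, U=2, Y=1, W=1, X=0, Z=1) weight 1/450
  (V=2, U=2, Y=1, W=1, X=0, Z=2) weight 1/150
  (V=2, U=2, Y=1, W=3, X=0, Z=0) weight 2/405
  (V=2, U=2, Y=1, W=3, X=0, Z=1) weight 1/405
  (V=2, U=2, Y=1, W=3, X=0, Z=2) weight 1/135
  (V=2, U=2, Y=2, W=1, X=0, Z=0) weight 1/225
  (V=2, U=2, Y=2, W=1, X=0, Z=1) weight 1/450
  … 28 more
Group by W:
  weight(W=1) = 2/25
  weight(W=3) = 4/45
Total weight = 2/25 + 4/45 = 38/225
P(W=1 | obs) = 2/25 / 38/225 = 9/19
P(W=3 | obs) = 4/45 / 38/225 = 10/19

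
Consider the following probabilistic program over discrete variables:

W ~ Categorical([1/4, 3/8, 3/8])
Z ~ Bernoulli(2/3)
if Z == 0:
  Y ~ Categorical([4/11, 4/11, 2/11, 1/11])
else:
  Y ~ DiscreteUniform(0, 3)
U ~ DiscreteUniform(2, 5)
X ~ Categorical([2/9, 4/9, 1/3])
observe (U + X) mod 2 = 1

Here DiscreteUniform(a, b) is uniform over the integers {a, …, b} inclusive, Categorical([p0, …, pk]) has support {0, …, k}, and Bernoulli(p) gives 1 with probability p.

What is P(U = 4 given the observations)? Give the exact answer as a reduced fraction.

Enumerate traces; 144 have nonzero weight after conditioning:
  (W=0, Z=0, Y=0, U=2, X=1) weight 1/297
  (W=0, Z=0, Y=0, U=3, X=0) weight 1/594
  (W=0, Z=0, Y=0, U=3, X=2) weight 1/396
  (W=0, Z=0, Y=0, U=4, X=1) weight 1/297
  (W=0, Z=0, Y=0, U=5, X=0) weight 1/594
  (W=0, Z=0, Y=0, U=5, X=2) weight 1/396
  (W=0, Z=0, Y=1, U=2, X=1) weight 1/297
  (W=0, Z=0, Y=1, U=3, X=0) weight 1/594
  … 136 more
Group by U:
  weight(U=2) = 1/9
  weight(U=3) = 5/36
  weight(U=4) = 1/9
  weight(U=5) = 5/36
Total weight = 1/9 + 5/36 + 1/9 + 5/36 = 1/2
P(U=2 | obs) = 1/9 / 1/2 = 2/9
P(U=3 | obs) = 5/36 / 1/2 = 5/18
P(U=4 | obs) = 1/9 / 1/2 = 2/9
P(U=5 | obs) = 5/36 / 1/2 = 5/18

P(U = 4 | obs) = 2/9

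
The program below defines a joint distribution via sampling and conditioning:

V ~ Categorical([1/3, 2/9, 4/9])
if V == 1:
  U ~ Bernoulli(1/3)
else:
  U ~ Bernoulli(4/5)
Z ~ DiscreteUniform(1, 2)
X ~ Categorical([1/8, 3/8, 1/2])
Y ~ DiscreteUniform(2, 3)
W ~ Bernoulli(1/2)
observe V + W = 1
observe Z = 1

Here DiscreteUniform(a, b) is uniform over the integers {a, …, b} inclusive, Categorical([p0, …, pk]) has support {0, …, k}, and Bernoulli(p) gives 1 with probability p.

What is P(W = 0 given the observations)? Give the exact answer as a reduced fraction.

P(W = 0 | obs) = 2/5

Enumerate traces; 24 have nonzero weight after conditioning:
  (V=0, U=0, Z=1, X=0, Y=2, W=1) weight 1/960
  (V=0, U=0, Z=1, X=0, Y=3, W=1) weight 1/960
  (V=0, U=0, Z=1, X=1, Y=2, W=1) weight 1/320
  (V=0, U=0, Z=1, X=1, Y=3, W=1) weight 1/320
  (V=0, U=0, Z=1, X=2, Y=2, W=1) weight 1/240
  (V=0, U=0, Z=1, X=2, Y=3, W=1) weight 1/240
  (V=0, U=1, Z=1, X=0, Y=2, W=1) weight 1/240
  (V=0, U=1, Z=1, X=0, Y=3, W=1) weight 1/240
  (V=1, U=0, Z=1, X=0, Y=2, W=0) weight 1/432
  … 15 more
Group by W:
  weight(W=0) = 1/18
  weight(W=1) = 1/12
Total weight = 1/18 + 1/12 = 5/36
P(W=0 | obs) = 1/18 / 5/36 = 2/5
P(W=1 | obs) = 1/12 / 5/36 = 3/5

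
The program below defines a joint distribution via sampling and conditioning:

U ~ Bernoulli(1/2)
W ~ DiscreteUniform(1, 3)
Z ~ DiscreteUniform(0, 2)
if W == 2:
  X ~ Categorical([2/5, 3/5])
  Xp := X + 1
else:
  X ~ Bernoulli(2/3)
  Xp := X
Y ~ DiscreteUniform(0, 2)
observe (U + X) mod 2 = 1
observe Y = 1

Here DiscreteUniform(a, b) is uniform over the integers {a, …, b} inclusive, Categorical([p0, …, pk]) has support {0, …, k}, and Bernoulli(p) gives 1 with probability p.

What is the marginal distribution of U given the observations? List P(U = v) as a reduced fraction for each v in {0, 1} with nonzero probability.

P(U=0) = 29/45, P(U=1) = 16/45

Enumerate traces; 18 have nonzero weight after conditioning:
  (U=0, W=1, Z=0, X=1, Y=1) weight 1/81
  (U=0, W=1, Z=1, X=1, Y=1) weight 1/81
  (U=0, W=1, Z=2, X=1, Y=1) weight 1/81
  (U=0, W=2, Z=0, X=1, Y=1) weight 1/90
  (U=0, W=2, Z=1, X=1, Y=1) weight 1/90
  (U=0, W=2, Z=2, X=1, Y=1) weight 1/90
  (U=0, W=3, Z=0, X=1, Y=1) weight 1/81
  (U=0, W=3, Z=1, X=1, Y=1) weight 1/81
  (U=1, W=1, Z=0, X=0, Y=1) weight 1/162
  … 9 more
Group by U:
  weight(U=0) = 29/270
  weight(U=1) = 8/135
Total weight = 29/270 + 8/135 = 1/6
P(U=0 | obs) = 29/270 / 1/6 = 29/45
P(U=1 | obs) = 8/135 / 1/6 = 16/45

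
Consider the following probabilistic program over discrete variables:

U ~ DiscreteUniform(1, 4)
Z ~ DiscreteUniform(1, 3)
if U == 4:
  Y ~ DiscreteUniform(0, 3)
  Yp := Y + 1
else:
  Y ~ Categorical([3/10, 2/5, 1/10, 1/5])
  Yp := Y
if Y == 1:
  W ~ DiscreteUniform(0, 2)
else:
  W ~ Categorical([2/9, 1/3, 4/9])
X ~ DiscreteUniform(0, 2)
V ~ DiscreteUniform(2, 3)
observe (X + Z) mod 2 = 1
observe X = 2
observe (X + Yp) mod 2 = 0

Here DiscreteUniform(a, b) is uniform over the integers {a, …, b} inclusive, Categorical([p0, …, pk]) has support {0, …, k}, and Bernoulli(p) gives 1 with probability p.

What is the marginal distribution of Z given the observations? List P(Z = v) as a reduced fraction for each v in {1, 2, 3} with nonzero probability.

P(Z=1) = 1/2, P(Z=3) = 1/2

Enumerate traces; 96 have nonzero weight after conditioning:
  (U=1, Z=1, Y=0, W=0, X=2, V=2) weight 1/1080
  (U=1, Z=1, Y=0, W=0, X=2, V=3) weight 1/1080
  (U=1, Z=1, Y=0, W=1, X=2, V=2) weight 1/720
  (U=1, Z=1, Y=0, W=1, X=2, V=3) weight 1/720
  (U=1, Z=1, Y=0, W=2, X=2, V=2) weight 1/540
  (U=1, Z=1, Y=0, W=2, X=2, V=3) weight 1/540
  (U=1, Z=1, Y=2, W=0, X=2, V=2) weight 1/3240
  (U=1, Z=1, Y=2, W=0, X=2, V=3) weight 1/3240
  (U=1, Z=3, Y=0, W=0, X=2, V=2) weight 1/1080
  … 87 more
Group by Z:
  weight(Z=1) = 17/360
  weight(Z=3) = 17/360
Total weight = 17/360 + 17/360 = 17/180
P(Z=1 | obs) = 17/360 / 17/180 = 1/2
P(Z=3 | obs) = 17/360 / 17/180 = 1/2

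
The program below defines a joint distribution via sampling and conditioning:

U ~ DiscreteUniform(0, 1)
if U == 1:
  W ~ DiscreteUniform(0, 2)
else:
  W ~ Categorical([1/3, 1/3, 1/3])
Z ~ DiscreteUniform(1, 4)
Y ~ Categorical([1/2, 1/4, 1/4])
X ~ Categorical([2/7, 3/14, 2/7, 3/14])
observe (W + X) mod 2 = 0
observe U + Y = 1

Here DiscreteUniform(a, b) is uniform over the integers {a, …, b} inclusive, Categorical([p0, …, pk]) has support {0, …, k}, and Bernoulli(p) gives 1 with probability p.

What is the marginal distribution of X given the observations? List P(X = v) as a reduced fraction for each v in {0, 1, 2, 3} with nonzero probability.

Enumerate traces; 48 have nonzero weight after conditioning:
  (U=0, W=0, Z=1, Y=1, X=0) weight 1/336
  (U=0, W=0, Z=1, Y=1, X=2) weight 1/336
  (U=0, W=0, Z=2, Y=1, X=0) weight 1/336
  (U=0, W=0, Z=2, Y=1, X=2) weight 1/336
  (U=0, W=0, Z=3, Y=1, X=0) weight 1/336
  (U=0, W=0, Z=3, Y=1, X=2) weight 1/336
  (U=0, W=0, Z=4, Y=1, X=0) weight 1/336
  (U=0, W=0, Z=4, Y=1, X=2) weight 1/336
  (U=0, W=1, Z=1, Y=1, X=1) weight 1/448
  (U=0, W=1, Z=1, Y=1, X=3) weight 1/448
  … 38 more
Group by X:
  weight(X=0) = 1/14
  weight(X=1) = 3/112
  weight(X=2) = 1/14
  weight(X=3) = 3/112
Total weight = 1/14 + 3/112 + 1/14 + 3/112 = 11/56
P(X=0 | obs) = 1/14 / 11/56 = 4/11
P(X=1 | obs) = 3/112 / 11/56 = 3/22
P(X=2 | obs) = 1/14 / 11/56 = 4/11
P(X=3 | obs) = 3/112 / 11/56 = 3/22

P(X=0) = 4/11, P(X=1) = 3/22, P(X=2) = 4/11, P(X=3) = 3/22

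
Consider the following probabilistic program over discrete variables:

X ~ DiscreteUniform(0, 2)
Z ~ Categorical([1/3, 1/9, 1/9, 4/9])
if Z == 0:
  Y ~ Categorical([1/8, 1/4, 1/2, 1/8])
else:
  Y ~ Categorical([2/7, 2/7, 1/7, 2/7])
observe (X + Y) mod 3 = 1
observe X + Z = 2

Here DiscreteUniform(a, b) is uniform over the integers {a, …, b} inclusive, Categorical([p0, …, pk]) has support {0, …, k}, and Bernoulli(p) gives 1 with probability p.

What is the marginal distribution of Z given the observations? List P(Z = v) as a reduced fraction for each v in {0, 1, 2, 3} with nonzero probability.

Enumerate traces; 4 have nonzero weight after conditioning:
  (X=0, Z=2, Y=1) weight 2/189
  (X=1, Z=1, Y=0) weight 2/189
  (X=1, Z=1, Y=3) weight 2/189
  (X=2, Z=0, Y=2) weight 1/18
Group by Z:
  weight(Z=0) = 1/18
  weight(Z=1) = 4/189
  weight(Z=2) = 2/189
Total weight = 1/18 + 4/189 + 2/189 = 11/126
P(Z=0 | obs) = 1/18 / 11/126 = 7/11
P(Z=1 | obs) = 4/189 / 11/126 = 8/33
P(Z=2 | obs) = 2/189 / 11/126 = 4/33

P(Z=0) = 7/11, P(Z=1) = 8/33, P(Z=2) = 4/33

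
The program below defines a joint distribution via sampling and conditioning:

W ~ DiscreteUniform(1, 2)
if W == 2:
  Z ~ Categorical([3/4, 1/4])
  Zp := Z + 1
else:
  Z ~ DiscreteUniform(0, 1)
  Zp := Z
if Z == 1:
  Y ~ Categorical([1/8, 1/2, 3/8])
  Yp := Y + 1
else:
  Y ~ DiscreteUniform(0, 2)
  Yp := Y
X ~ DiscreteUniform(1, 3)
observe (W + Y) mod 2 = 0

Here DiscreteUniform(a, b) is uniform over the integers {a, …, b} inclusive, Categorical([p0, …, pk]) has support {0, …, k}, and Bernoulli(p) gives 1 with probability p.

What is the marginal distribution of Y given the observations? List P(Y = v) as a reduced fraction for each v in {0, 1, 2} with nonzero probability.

Enumerate traces; 18 have nonzero weight after conditioning:
  (W=1, Z=0, Y=1, X=1) weight 1/36
  (W=1, Z=0, Y=1, X=2) weight 1/36
  (W=1, Z=0, Y=1, X=3) weight 1/36
  (W=1, Z=1, Y=1, X=1) weight 1/24
  (W=1, Z=1, Y=1, X=2) weight 1/24
  (W=1, Z=1, Y=1, X=3) weight 1/24
  (W=2, Z=0, Y=0, X=1) weight 1/24
  (W=2, Z=0, Y=0, X=2) weight 1/24
  (W=2, Z=0, Y=2, X=1) weight 1/24
  … 9 more
Group by Y:
  weight(Y=0) = 9/64
  weight(Y=1) = 5/24
  weight(Y=2) = 11/64
Total weight = 9/64 + 5/24 + 11/64 = 25/48
P(Y=0 | obs) = 9/64 / 25/48 = 27/100
P(Y=1 | obs) = 5/24 / 25/48 = 2/5
P(Y=2 | obs) = 11/64 / 25/48 = 33/100

P(Y=0) = 27/100, P(Y=1) = 2/5, P(Y=2) = 33/100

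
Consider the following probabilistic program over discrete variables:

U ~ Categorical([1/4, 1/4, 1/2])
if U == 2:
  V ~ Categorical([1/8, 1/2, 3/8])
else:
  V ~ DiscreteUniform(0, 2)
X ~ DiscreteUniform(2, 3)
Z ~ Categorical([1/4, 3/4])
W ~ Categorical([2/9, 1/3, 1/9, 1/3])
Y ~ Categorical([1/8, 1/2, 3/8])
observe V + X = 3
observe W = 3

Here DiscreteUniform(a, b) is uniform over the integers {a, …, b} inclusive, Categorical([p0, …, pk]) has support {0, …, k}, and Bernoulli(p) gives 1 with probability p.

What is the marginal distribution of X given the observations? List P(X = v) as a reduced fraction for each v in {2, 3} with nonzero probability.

Enumerate traces; 36 have nonzero weight after conditioning:
  (U=0, V=0, X=3, Z=0, W=3, Y=0) weight 1/2304
  (U=0, V=0, X=3, Z=0, W=3, Y=1) weight 1/576
  (U=0, V=0, X=3, Z=0, W=3, Y=2) weight 1/768
  (U=0, V=0, X=3, Z=1, W=3, Y=0) weight 1/768
  (U=0, V=0, X=3, Z=1, W=3, Y=1) weight 1/192
  (U=0, V=0, X=3, Z=1, W=3, Y=2) weight 1/256
  (U=0, V=1, X=2, Z=0, W=3, Y=0) weight 1/2304
  (U=0, V=1, X=2, Z=0, W=3, Y=1) weight 1/576
  … 28 more
Group by X:
  weight(X=2) = 5/72
  weight(X=3) = 11/288
Total weight = 5/72 + 11/288 = 31/288
P(X=2 | obs) = 5/72 / 31/288 = 20/31
P(X=3 | obs) = 11/288 / 31/288 = 11/31

P(X=2) = 20/31, P(X=3) = 11/31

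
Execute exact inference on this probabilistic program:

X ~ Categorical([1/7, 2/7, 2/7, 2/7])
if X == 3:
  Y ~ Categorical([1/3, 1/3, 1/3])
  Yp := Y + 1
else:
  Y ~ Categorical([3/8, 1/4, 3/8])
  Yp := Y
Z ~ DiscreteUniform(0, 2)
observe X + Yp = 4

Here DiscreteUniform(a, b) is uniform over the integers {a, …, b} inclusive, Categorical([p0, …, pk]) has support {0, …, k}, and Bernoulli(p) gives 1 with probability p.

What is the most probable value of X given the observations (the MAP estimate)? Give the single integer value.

Enumerate traces; 6 have nonzero weight after conditioning:
  (X=2, Y=2, Z=0) weight 1/28
  (X=2, Y=2, Z=1) weight 1/28
  (X=2, Y=2, Z=2) weight 1/28
  (X=3, Y=0, Z=0) weight 2/63
  (X=3, Y=0, Z=1) weight 2/63
  (X=3, Y=0, Z=2) weight 2/63
Group by X:
  weight(X=2) = 3/28
  weight(X=3) = 2/21
Total weight = 3/28 + 2/21 = 17/84
P(X=2 | obs) = 3/28 / 17/84 = 9/17
P(X=3 | obs) = 2/21 / 17/84 = 8/17
argmax = 2

argmax_v P(X = v | obs) = 2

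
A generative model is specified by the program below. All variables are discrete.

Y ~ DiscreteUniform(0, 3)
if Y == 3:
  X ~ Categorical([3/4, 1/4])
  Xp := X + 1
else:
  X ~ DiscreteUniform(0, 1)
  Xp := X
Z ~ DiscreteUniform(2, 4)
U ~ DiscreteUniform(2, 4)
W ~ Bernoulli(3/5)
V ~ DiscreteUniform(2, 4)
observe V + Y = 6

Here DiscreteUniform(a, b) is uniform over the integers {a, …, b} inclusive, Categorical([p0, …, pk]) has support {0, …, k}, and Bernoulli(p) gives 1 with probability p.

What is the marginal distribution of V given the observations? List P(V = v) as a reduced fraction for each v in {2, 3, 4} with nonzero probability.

Enumerate traces; 72 have nonzero weight after conditioning:
  (Y=2, X=0, Z=2, U=2, W=0, V=4) weight 1/540
  (Y=2, X=0, Z=2, U=2, W=1, V=4) weight 1/360
  (Y=2, X=0, Z=2, U=3, W=0, V=4) weight 1/540
  (Y=2, X=0, Z=2, U=3, W=1, V=4) weight 1/360
  (Y=2, X=0, Z=2, U=4, W=0, V=4) weight 1/540
  (Y=2, X=0, Z=2, U=4, W=1, V=4) weight 1/360
  (Y=2, X=0, Z=3, U=2, W=0, V=4) weight 1/540
  (Y=2, X=0, Z=3, U=2, W=1, V=4) weight 1/360
  (Y=3, X=0, Z=2, U=2, W=0, V=3) weight 1/360
  … 63 more
Group by V:
  weight(V=3) = 1/12
  weight(V=4) = 1/12
Total weight = 1/12 + 1/12 = 1/6
P(V=3 | obs) = 1/12 / 1/6 = 1/2
P(V=4 | obs) = 1/12 / 1/6 = 1/2

P(V=3) = 1/2, P(V=4) = 1/2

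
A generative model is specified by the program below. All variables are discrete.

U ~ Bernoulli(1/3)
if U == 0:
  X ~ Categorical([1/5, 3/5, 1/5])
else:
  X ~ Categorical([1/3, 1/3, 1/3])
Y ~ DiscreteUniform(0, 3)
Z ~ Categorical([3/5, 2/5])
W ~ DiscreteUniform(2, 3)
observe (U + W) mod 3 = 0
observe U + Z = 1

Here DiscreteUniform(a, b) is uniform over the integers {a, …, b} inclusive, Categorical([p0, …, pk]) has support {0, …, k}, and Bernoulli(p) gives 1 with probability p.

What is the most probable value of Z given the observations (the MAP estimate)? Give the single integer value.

argmax_v P(Z = v | obs) = 1

Enumerate traces; 24 have nonzero weight after conditioning:
  (U=0, X=0, Y=0, Z=1, W=3) weight 1/150
  (U=0, X=0, Y=1, Z=1, W=3) weight 1/150
  (U=0, X=0, Y=2, Z=1, W=3) weight 1/150
  (U=0, X=0, Y=3, Z=1, W=3) weight 1/150
  (U=0, X=1, Y=0, Z=1, W=3) weight 1/50
  (U=0, X=1, Y=1, Z=1, W=3) weight 1/50
  (U=0, X=1, Y=2, Z=1, W=3) weight 1/50
  (U=0, X=1, Y=3, Z=1, W=3) weight 1/50
  (U=1, X=0, Y=0, Z=0, W=2) weight 1/120
  … 15 more
Group by Z:
  weight(Z=0) = 1/10
  weight(Z=1) = 2/15
Total weight = 1/10 + 2/15 = 7/30
P(Z=0 | obs) = 1/10 / 7/30 = 3/7
P(Z=1 | obs) = 2/15 / 7/30 = 4/7
argmax = 1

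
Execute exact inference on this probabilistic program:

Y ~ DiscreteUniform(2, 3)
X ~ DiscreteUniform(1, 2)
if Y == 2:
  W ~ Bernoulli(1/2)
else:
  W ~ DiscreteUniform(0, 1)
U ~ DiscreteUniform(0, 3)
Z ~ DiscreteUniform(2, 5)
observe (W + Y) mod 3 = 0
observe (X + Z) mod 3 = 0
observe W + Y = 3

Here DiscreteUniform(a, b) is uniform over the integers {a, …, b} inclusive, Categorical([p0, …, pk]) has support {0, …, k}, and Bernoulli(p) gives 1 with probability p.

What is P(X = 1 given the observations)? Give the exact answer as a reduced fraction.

P(X = 1 | obs) = 2/3

Enumerate traces; 24 have nonzero weight after conditioning:
  (Y=2, X=1, W=1, U=0, Z=2) weight 1/128
  (Y=2, X=1, W=1, U=0, Z=5) weight 1/128
  (Y=2, X=1, W=1, U=1, Z=2) weight 1/128
  (Y=2, X=1, W=1, U=1, Z=5) weight 1/128
  (Y=2, X=1, W=1, U=2, Z=2) weight 1/128
  (Y=2, X=1, W=1, U=2, Z=5) weight 1/128
  (Y=2, X=1, W=1, U=3, Z=2) weight 1/128
  (Y=2, X=1, W=1, U=3, Z=5) weight 1/128
  (Y=2, X=2, W=1, U=0, Z=4) weight 1/128
  … 15 more
Group by X:
  weight(X=1) = 1/8
  weight(X=2) = 1/16
Total weight = 1/8 + 1/16 = 3/16
P(X=1 | obs) = 1/8 / 3/16 = 2/3
P(X=2 | obs) = 1/16 / 3/16 = 1/3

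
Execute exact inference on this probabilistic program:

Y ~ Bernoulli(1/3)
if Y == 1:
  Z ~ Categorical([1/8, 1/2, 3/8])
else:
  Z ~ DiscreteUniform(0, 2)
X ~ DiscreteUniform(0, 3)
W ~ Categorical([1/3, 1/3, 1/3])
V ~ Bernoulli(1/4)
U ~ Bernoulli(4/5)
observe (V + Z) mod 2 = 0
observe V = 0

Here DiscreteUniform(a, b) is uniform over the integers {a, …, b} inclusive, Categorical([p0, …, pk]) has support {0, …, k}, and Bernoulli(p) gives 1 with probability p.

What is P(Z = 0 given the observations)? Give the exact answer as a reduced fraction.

P(Z = 0 | obs) = 19/44

Enumerate traces; 96 have nonzero weight after conditioning:
  (Y=0, Z=0, X=0, W=0, V=0, U=0) weight 1/360
  (Y=0, Z=0, X=0, W=0, V=0, U=1) weight 1/90
  (Y=0, Z=0, X=0, W=1, V=0, U=0) weight 1/360
  (Y=0, Z=0, X=0, W=1, V=0, U=1) weight 1/90
  (Y=0, Z=0, X=0, W=2, V=0, U=0) weight 1/360
  (Y=0, Z=0, X=0, W=2, V=0, U=1) weight 1/90
  (Y=0, Z=0, X=1, W=0, V=0, U=0) weight 1/360
  (Y=0, Z=0, X=1, W=0, V=0, U=1) weight 1/90
  (Y=0, Z=2, X=0, W=0, V=0, U=0) weight 1/360
  … 87 more
Group by Z:
  weight(Z=0) = 19/96
  weight(Z=2) = 25/96
Total weight = 19/96 + 25/96 = 11/24
P(Z=0 | obs) = 19/96 / 11/24 = 19/44
P(Z=2 | obs) = 25/96 / 11/24 = 25/44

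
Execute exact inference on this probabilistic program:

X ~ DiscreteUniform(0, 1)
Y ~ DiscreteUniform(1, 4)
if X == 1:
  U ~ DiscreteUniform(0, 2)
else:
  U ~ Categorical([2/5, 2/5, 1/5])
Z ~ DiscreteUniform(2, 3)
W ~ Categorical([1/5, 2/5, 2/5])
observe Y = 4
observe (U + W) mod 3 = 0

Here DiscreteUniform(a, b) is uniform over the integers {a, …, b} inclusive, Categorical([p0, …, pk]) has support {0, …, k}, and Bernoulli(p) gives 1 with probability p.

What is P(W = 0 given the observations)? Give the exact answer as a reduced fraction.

P(W = 0 | obs) = 11/49

Enumerate traces; 12 have nonzero weight after conditioning:
  (X=0, Y=4, U=0, Z=2, W=0) weight 1/200
  (X=0, Y=4, U=0, Z=3, W=0) weight 1/200
  (X=0, Y=4, U=1, Z=2, W=2) weight 1/100
  (X=0, Y=4, U=1, Z=3, W=2) weight 1/100
  (X=0, Y=4, U=2, Z=2, W=1) weight 1/200
  (X=0, Y=4, U=2, Z=3, W=1) weight 1/200
  (X=1, Y=4, U=0, Z=2, W=0) weight 1/240
  (X=1, Y=4, U=0, Z=3, W=0) weight 1/240
  … 4 more
Group by W:
  weight(W=0) = 11/600
  weight(W=1) = 2/75
  weight(W=2) = 11/300
Total weight = 11/600 + 2/75 + 11/300 = 49/600
P(W=0 | obs) = 11/600 / 49/600 = 11/49
P(W=1 | obs) = 2/75 / 49/600 = 16/49
P(W=2 | obs) = 11/300 / 49/600 = 22/49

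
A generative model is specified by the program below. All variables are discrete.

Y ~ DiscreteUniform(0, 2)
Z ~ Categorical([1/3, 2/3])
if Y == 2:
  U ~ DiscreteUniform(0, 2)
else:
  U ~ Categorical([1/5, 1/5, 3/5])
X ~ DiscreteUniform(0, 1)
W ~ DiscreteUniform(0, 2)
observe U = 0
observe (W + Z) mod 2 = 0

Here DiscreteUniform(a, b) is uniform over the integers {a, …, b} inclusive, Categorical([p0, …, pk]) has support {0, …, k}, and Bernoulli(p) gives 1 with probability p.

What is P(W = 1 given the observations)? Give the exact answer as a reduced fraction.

Enumerate traces; 18 have nonzero weight after conditioning:
  (Y=0, Z=0, U=0, X=0, W=0) weight 1/270
  (Y=0, Z=0, U=0, X=0, W=2) weight 1/270
  (Y=0, Z=0, U=0, X=1, W=0) weight 1/270
  (Y=0, Z=0, U=0, X=1, W=2) weight 1/270
  (Y=0, Z=1, U=0, X=0, W=1) weight 1/135
  (Y=0, Z=1, U=0, X=1, W=1) weight 1/135
  (Y=1, Z=0, U=0, X=0, W=0) weight 1/270
  (Y=1, Z=0, U=0, X=0, W=2) weight 1/270
  … 10 more
Group by W:
  weight(W=0) = 11/405
  weight(W=1) = 22/405
  weight(W=2) = 11/405
Total weight = 11/405 + 22/405 + 11/405 = 44/405
P(W=0 | obs) = 11/405 / 44/405 = 1/4
P(W=1 | obs) = 22/405 / 44/405 = 1/2
P(W=2 | obs) = 11/405 / 44/405 = 1/4

P(W = 1 | obs) = 1/2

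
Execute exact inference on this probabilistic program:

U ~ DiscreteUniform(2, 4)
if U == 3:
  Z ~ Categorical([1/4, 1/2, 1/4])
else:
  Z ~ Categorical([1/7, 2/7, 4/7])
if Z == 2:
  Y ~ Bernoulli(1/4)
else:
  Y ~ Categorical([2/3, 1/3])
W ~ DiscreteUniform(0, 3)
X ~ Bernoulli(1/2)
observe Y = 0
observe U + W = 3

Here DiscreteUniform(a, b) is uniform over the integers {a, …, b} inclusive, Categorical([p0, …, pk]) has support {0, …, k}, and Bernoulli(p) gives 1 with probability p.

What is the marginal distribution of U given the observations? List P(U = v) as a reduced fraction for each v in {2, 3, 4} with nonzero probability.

P(U=2) = 80/157, P(U=3) = 77/157

Enumerate traces; 12 have nonzero weight after conditioning:
  (U=2, Z=0, Y=0, W=1, X=0) weight 1/252
  (U=2, Z=0, Y=0, W=1, X=1) weight 1/252
  (U=2, Z=1, Y=0, W=1, X=0) weight 1/126
  (U=2, Z=1, Y=0, W=1, X=1) weight 1/126
  (U=2, Z=2, Y=0, W=1, X=0) weight 1/56
  (U=2, Z=2, Y=0, W=1, X=1) weight 1/56
  (U=3, Z=0, Y=0, W=0, X=0) weight 1/144
  (U=3, Z=0, Y=0, W=0, X=1) weight 1/144
  … 4 more
Group by U:
  weight(U=2) = 5/84
  weight(U=3) = 11/192
Total weight = 5/84 + 11/192 = 157/1344
P(U=2 | obs) = 5/84 / 157/1344 = 80/157
P(U=3 | obs) = 11/192 / 157/1344 = 77/157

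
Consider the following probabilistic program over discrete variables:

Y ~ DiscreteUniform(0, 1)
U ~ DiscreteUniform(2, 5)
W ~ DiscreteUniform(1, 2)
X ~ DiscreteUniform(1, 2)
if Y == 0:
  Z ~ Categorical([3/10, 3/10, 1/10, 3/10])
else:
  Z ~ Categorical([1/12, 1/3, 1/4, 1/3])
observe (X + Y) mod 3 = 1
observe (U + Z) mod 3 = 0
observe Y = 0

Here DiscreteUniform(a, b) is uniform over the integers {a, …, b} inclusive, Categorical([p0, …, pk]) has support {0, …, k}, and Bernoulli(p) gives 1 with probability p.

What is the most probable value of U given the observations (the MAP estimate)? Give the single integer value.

argmax_v P(U = v | obs) = 3

Enumerate traces; 10 have nonzero weight after conditioning:
  (Y=0, U=2, W=1, X=1, Z=1) weight 3/320
  (Y=0, U=2, W=2, X=1, Z=1) weight 3/320
  (Y=0, U=3, W=1, X=1, Z=0) weight 3/320
  (Y=0, U=3, W=1, X=1, Z=3) weight 3/320
  (Y=0, U=3, W=2, X=1, Z=0) weight 3/320
  (Y=0, U=3, W=2, X=1, Z=3) weight 3/320
  (Y=0, U=4, W=1, X=1, Z=2) weight 1/320
  (Y=0, U=4, W=2, X=1, Z=2) weight 1/320
  (Y=0, U=5, W=1, X=1, Z=1) weight 3/320
  … 1 more
Group by U:
  weight(U=2) = 3/160
  weight(U=3) = 3/80
  weight(U=4) = 1/160
  weight(U=5) = 3/160
Total weight = 3/160 + 3/80 + 1/160 + 3/160 = 13/160
P(U=2 | obs) = 3/160 / 13/160 = 3/13
P(U=3 | obs) = 3/80 / 13/160 = 6/13
P(U=4 | obs) = 1/160 / 13/160 = 1/13
P(U=5 | obs) = 3/160 / 13/160 = 3/13
argmax = 3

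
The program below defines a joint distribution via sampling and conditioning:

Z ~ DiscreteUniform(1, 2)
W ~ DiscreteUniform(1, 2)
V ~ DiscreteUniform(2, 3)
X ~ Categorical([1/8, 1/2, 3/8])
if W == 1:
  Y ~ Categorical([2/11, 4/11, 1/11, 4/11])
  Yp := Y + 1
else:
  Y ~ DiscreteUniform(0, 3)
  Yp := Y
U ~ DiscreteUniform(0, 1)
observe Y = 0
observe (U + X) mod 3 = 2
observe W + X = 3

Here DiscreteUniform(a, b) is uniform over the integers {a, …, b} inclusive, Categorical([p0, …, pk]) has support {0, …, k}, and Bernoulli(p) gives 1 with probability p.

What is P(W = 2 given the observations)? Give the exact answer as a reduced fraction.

P(W = 2 | obs) = 11/17

Enumerate traces; 8 have nonzero weight after conditioning:
  (Z=1, W=1, V=2, X=2, Y=0, U=0) weight 3/704
  (Z=1, W=1, V=3, X=2, Y=0, U=0) weight 3/704
  (Z=1, W=2, V=2, X=1, Y=0, U=1) weight 1/128
  (Z=1, W=2, V=3, X=1, Y=0, U=1) weight 1/128
  (Z=2, W=1, V=2, X=2, Y=0, U=0) weight 3/704
  (Z=2, W=1, V=3, X=2, Y=0, U=0) weight 3/704
  (Z=2, W=2, V=2, X=1, Y=0, U=1) weight 1/128
  (Z=2, W=2, V=3, X=1, Y=0, U=1) weight 1/128
Group by W:
  weight(W=1) = 3/176
  weight(W=2) = 1/32
Total weight = 3/176 + 1/32 = 17/352
P(W=1 | obs) = 3/176 / 17/352 = 6/17
P(W=2 | obs) = 1/32 / 17/352 = 11/17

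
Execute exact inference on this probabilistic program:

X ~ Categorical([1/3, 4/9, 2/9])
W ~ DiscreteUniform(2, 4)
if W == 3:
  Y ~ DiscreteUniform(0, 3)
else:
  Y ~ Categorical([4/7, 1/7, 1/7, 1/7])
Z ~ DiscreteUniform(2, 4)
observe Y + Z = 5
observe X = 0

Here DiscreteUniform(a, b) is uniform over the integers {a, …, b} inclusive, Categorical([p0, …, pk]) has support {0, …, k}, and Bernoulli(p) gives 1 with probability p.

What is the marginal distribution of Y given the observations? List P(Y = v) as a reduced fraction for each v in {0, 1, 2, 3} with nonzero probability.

Enumerate traces; 9 have nonzero weight after conditioning:
  (X=0, W=2, Y=1, Z=4) weight 1/189
  (X=0, W=2, Y=2, Z=3) weight 1/189
  (X=0, W=2, Y=3, Z=2) weight 1/189
  (X=0, W=3, Y=1, Z=4) weight 1/108
  (X=0, W=3, Y=2, Z=3) weight 1/108
  (X=0, W=3, Y=3, Z=2) weight 1/108
  (X=0, W=4, Y=1, Z=4) weight 1/189
  (X=0, W=4, Y=2, Z=3) weight 1/189
  … 1 more
Group by Y:
  weight(Y=1) = 5/252
  weight(Y=2) = 5/252
  weight(Y=3) = 5/252
Total weight = 5/252 + 5/252 + 5/252 = 5/84
P(Y=1 | obs) = 5/252 / 5/84 = 1/3
P(Y=2 | obs) = 5/252 / 5/84 = 1/3
P(Y=3 | obs) = 5/252 / 5/84 = 1/3

P(Y=1) = 1/3, P(Y=2) = 1/3, P(Y=3) = 1/3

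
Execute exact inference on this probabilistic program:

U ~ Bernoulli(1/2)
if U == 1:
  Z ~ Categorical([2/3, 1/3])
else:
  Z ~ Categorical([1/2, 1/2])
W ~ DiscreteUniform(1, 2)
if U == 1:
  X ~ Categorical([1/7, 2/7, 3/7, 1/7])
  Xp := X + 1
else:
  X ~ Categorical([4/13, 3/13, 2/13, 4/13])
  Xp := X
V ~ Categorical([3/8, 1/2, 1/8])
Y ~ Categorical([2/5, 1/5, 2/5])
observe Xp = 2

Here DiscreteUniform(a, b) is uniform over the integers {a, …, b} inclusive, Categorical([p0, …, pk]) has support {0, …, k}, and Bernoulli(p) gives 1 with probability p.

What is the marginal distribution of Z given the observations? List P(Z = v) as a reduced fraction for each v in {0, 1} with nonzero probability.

P(Z=0) = 73/120, P(Z=1) = 47/120

Enumerate traces; 72 have nonzero weight after conditioning:
  (U=0, Z=0, W=1, X=2, V=0, Y=0) weight 3/1040
  (U=0, Z=0, W=1, X=2, V=0, Y=1) weight 3/2080
  (U=0, Z=0, W=1, X=2, V=0, Y=2) weight 3/1040
  (U=0, Z=0, W=1, X=2, V=1, Y=0) weight 1/260
  (U=0, Z=0, W=1, X=2, V=1, Y=1) weight 1/520
  (U=0, Z=0, W=1, X=2, V=1, Y=2) weight 1/260
  (U=0, Z=0, W=1, X=2, V=2, Y=0) weight 1/1040
  (U=0, Z=0, W=1, X=2, V=2, Y=1) weight 1/2080
  (U=0, Z=1, W=1, X=2, V=0, Y=0) weight 3/1040
  … 63 more
Group by Z:
  weight(Z=0) = 73/546
  weight(Z=1) = 47/546
Total weight = 73/546 + 47/546 = 20/91
P(Z=0 | obs) = 73/546 / 20/91 = 73/120
P(Z=1 | obs) = 47/546 / 20/91 = 47/120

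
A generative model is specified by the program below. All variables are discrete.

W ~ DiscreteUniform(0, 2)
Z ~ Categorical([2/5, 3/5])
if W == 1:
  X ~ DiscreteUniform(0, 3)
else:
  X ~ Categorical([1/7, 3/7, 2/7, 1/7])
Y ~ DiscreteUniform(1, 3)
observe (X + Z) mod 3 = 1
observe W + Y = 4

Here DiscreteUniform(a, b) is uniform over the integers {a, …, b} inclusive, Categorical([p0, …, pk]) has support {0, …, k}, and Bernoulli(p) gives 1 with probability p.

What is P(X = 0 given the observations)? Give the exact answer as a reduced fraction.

Enumerate traces; 6 have nonzero weight after conditioning:
  (W=1, Z=0, X=1, Y=3) weight 1/90
  (W=1, Z=1, X=0, Y=3) weight 1/60
  (W=1, Z=1, X=3, Y=3) weight 1/60
  (W=2, Z=0, X=1, Y=2) weight 2/105
  (W=2, Z=1, X=0, Y=2) weight 1/105
  (W=2, Z=1, X=3, Y=2) weight 1/105
Group by X:
  weight(X=0) = 11/420
  weight(X=1) = 19/630
  weight(X=3) = 11/420
Total weight = 11/420 + 19/630 + 11/420 = 26/315
P(X=0 | obs) = 11/420 / 26/315 = 33/104
P(X=1 | obs) = 19/630 / 26/315 = 19/52
P(X=3 | obs) = 11/420 / 26/315 = 33/104

P(X = 0 | obs) = 33/104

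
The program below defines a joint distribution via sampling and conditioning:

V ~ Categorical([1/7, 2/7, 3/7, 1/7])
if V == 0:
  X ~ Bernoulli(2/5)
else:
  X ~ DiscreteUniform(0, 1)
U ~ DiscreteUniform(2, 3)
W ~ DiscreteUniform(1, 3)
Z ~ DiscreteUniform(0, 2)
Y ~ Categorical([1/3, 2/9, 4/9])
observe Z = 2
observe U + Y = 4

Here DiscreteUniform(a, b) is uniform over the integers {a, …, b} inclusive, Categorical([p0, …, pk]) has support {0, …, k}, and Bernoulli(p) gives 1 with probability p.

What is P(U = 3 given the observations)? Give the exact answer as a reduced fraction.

Enumerate traces; 48 have nonzero weight after conditioning:
  (V=0, X=0, U=2, W=1, Z=2, Y=2) weight 2/945
  (V=0, X=0, U=2, W=2, Z=2, Y=2) weight 2/945
  (V=0, X=0, U=2, W=3, Z=2, Y=2) weight 2/945
  (V=0, X=0, U=3, W=1, Z=2, Y=1) weight 1/945
  (V=0, X=0, U=3, W=2, Z=2, Y=1) weight 1/945
  (V=0, X=0, U=3, W=3, Z=2, Y=1) weight 1/945
  (V=0, X=1, U=2, W=1, Z=2, Y=2) weight 4/2835
  (V=0, X=1, U=2, W=2, Z=2, Y=2) weight 4/2835
  … 40 more
Group by U:
  weight(U=2) = 2/27
  weight(U=3) = 1/27
Total weight = 2/27 + 1/27 = 1/9
P(U=2 | obs) = 2/27 / 1/9 = 2/3
P(U=3 | obs) = 1/27 / 1/9 = 1/3

P(U = 3 | obs) = 1/3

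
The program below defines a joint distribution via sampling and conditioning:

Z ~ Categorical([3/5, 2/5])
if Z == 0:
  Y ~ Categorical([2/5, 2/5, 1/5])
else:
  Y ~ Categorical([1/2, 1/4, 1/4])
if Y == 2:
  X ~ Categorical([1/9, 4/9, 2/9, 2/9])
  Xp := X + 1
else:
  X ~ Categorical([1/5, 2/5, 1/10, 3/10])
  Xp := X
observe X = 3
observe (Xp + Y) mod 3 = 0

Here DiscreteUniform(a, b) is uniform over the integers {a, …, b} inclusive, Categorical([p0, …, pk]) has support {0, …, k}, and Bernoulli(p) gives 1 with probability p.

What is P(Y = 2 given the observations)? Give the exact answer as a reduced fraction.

Enumerate traces; 4 have nonzero weight after conditioning:
  (Z=0, Y=0, X=3) weight 9/125
  (Z=0, Y=2, X=3) weight 2/75
  (Z=1, Y=0, X=3) weight 3/50
  (Z=1, Y=2, X=3) weight 1/45
Group by Y:
  weight(Y=0) = 33/250
  weight(Y=2) = 11/225
Total weight = 33/250 + 11/225 = 407/2250
P(Y=0 | obs) = 33/250 / 407/2250 = 27/37
P(Y=2 | obs) = 11/225 / 407/2250 = 10/37

P(Y = 2 | obs) = 10/37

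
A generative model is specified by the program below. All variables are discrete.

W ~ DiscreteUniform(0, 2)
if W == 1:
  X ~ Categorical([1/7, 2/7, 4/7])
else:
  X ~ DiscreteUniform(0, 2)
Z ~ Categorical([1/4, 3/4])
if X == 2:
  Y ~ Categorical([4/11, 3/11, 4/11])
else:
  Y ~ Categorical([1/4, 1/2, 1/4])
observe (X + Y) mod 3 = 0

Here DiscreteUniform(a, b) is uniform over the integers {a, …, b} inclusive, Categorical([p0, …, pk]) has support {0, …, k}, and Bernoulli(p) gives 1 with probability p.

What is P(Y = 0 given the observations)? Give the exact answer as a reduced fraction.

P(Y = 0 | obs) = 187/719

Enumerate traces; 18 have nonzero weight after conditioning:
  (W=0, X=0, Z=0, Y=0) weight 1/144
  (W=0, X=0, Z=1, Y=0) weight 1/48
  (W=0, X=1, Z=0, Y=2) weight 1/144
  (W=0, X=1, Z=1, Y=2) weight 1/48
  (W=0, X=2, Z=0, Y=1) weight 1/132
  (W=0, X=2, Z=1, Y=1) weight 1/44
  (W=1, X=0, Z=0, Y=0) weight 1/336
  (W=1, X=0, Z=1, Y=0) weight 1/112
  … 10 more
Group by Y:
  weight(Y=0) = 17/252
  weight(Y=1) = 26/231
  weight(Y=2) = 5/63
Total weight = 17/252 + 26/231 + 5/63 = 719/2772
P(Y=0 | obs) = 17/252 / 719/2772 = 187/719
P(Y=1 | obs) = 26/231 / 719/2772 = 312/719
P(Y=2 | obs) = 5/63 / 719/2772 = 220/719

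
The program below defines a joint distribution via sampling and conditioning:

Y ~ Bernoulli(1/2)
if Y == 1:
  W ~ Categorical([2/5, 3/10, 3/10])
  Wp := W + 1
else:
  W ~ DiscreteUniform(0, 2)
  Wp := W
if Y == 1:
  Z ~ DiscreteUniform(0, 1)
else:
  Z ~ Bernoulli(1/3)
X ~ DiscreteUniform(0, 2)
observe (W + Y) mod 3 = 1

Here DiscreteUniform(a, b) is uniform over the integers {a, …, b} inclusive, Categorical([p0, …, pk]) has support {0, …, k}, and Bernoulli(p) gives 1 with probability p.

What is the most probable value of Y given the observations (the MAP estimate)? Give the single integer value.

Enumerate traces; 12 have nonzero weight after conditioning:
  (Y=0, W=1, Z=0, X=0) weight 1/27
  (Y=0, W=1, Z=0, X=1) weight 1/27
  (Y=0, W=1, Z=0, X=2) weight 1/27
  (Y=0, W=1, Z=1, X=0) weight 1/54
  (Y=0, W=1, Z=1, X=1) weight 1/54
  (Y=0, W=1, Z=1, X=2) weight 1/54
  (Y=1, W=0, Z=0, X=0) weight 1/30
  (Y=1, W=0, Z=0, X=1) weight 1/30
  … 4 more
Group by Y:
  weight(Y=0) = 1/6
  weight(Y=1) = 1/5
Total weight = 1/6 + 1/5 = 11/30
P(Y=0 | obs) = 1/6 / 11/30 = 5/11
P(Y=1 | obs) = 1/5 / 11/30 = 6/11
argmax = 1

argmax_v P(Y = v | obs) = 1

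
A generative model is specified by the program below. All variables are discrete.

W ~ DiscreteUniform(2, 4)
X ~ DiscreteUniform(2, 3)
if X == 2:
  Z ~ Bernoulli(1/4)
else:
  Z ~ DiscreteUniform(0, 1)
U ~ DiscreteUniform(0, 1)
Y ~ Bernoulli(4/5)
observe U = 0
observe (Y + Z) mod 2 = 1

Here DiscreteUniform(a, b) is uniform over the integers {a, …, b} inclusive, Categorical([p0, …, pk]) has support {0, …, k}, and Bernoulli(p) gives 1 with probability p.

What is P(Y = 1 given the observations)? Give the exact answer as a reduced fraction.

P(Y = 1 | obs) = 20/23

Enumerate traces; 12 have nonzero weight after conditioning:
  (W=2, X=2, Z=0, U=0, Y=1) weight 1/20
  (W=2, X=2, Z=1, U=0, Y=0) weight 1/240
  (W=2, X=3, Z=0, U=0, Y=1) weight 1/30
  (W=2, X=3, Z=1, U=0, Y=0) weight 1/120
  (W=3, X=2, Z=0, U=0, Y=1) weight 1/20
  (W=3, X=2, Z=1, U=0, Y=0) weight 1/240
  (W=3, X=3, Z=0, U=0, Y=1) weight 1/30
  (W=3, X=3, Z=1, U=0, Y=0) weight 1/120
  … 4 more
Group by Y:
  weight(Y=0) = 3/80
  weight(Y=1) = 1/4
Total weight = 3/80 + 1/4 = 23/80
P(Y=0 | obs) = 3/80 / 23/80 = 3/23
P(Y=1 | obs) = 1/4 / 23/80 = 20/23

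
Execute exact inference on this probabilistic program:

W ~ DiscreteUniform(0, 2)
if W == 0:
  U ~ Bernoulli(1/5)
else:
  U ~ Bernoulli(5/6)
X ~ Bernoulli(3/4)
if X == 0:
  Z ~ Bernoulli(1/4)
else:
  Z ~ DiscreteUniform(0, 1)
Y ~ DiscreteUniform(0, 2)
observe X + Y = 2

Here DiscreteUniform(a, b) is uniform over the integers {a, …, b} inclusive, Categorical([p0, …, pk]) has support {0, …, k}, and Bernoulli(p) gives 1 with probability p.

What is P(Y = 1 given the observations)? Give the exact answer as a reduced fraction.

Enumerate traces; 24 have nonzero weight after conditioning:
  (W=0, U=0, X=0, Z=0, Y=2) weight 1/60
  (W=0, U=0, X=0, Z=1, Y=2) weight 1/180
  (W=0, U=0, X=1, Z=0, Y=1) weight 1/30
  (W=0, U=0, X=1, Z=1, Y=1) weight 1/30
  (W=0, U=1, X=0, Z=0, Y=2) weight 1/240
  (W=0, U=1, X=0, Z=1, Y=2) weight 1/720
  (W=0, U=1, X=1, Z=0, Y=1) weight 1/120
  (W=0, U=1, X=1, Z=1, Y=1) weight 1/120
  … 16 more
Group by Y:
  weight(Y=1) = 1/4
  weight(Y=2) = 1/12
Total weight = 1/4 + 1/12 = 1/3
P(Y=1 | obs) = 1/4 / 1/3 = 3/4
P(Y=2 | obs) = 1/12 / 1/3 = 1/4

P(Y = 1 | obs) = 3/4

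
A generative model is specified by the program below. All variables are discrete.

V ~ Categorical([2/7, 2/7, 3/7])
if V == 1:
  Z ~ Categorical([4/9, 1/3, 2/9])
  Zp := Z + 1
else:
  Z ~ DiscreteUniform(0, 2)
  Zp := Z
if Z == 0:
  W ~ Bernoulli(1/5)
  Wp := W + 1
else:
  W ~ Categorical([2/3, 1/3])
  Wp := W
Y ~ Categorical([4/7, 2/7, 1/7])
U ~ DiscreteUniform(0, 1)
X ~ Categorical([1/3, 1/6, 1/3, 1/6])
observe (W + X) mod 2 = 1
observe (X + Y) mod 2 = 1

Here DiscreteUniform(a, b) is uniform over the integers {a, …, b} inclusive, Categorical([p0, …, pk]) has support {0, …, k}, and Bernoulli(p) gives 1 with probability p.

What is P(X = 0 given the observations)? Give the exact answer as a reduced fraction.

Enumerate traces; 108 have nonzero weight after conditioning:
  (V=0, Z=0, W=0, Y=0, U=0, X=1) weight 8/2205
  (V=0, Z=0, W=0, Y=0, U=0, X=3) weight 8/2205
  (V=0, Z=0, W=0, Y=0, U=1, X=1) weight 8/2205
  (V=0, Z=0, W=0, Y=0, U=1, X=3) weight 8/2205
  (V=0, Z=0, W=0, Y=2, U=0, X=1) weight 2/2205
  (V=0, Z=0, W=0, Y=2, U=0, X=3) weight 2/2205
  (V=0, Z=0, W=0, Y=2, U=1, X=1) weight 2/2205
  (V=0, Z=0, W=0, Y=2, U=1, X=3) weight 2/2205
  (V=0, Z=0, W=1, Y=1, U=0, X=0) weight 2/2205
  (V=0, Z=0, W=1, Y=1, U=0, X=2) weight 2/2205
  … 98 more
Group by X:
  weight(X=0) = 538/19845
  weight(X=1) = 338/3969
  weight(X=2) = 538/19845
  weight(X=3) = 338/3969
Total weight = 538/19845 + 338/3969 + 538/19845 + 338/3969 = 4456/19845
P(X=0 | obs) = 538/19845 / 4456/19845 = 269/2228
P(X=1 | obs) = 338/3969 / 4456/19845 = 845/2228
P(X=2 | obs) = 538/19845 / 4456/19845 = 269/2228
P(X=3 | obs) = 338/3969 / 4456/19845 = 845/2228

P(X = 0 | obs) = 269/2228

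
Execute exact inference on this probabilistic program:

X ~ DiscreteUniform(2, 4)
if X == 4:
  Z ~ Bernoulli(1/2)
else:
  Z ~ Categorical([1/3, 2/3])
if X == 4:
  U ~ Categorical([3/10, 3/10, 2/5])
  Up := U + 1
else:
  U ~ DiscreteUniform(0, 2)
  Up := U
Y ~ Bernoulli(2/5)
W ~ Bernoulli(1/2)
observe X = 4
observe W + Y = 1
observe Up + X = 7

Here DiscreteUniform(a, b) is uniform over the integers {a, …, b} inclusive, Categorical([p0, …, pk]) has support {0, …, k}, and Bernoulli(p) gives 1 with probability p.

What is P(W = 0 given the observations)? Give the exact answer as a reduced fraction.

P(W = 0 | obs) = 2/5

Enumerate traces; 4 have nonzero weight after conditioning:
  (X=4, Z=0, U=2, Y=0, W=1) weight 1/50
  (X=4, Z=0, U=2, Y=1, W=0) weight 1/75
  (X=4, Z=1, U=2, Y=0, W=1) weight 1/50
  (X=4, Z=1, U=2, Y=1, W=0) weight 1/75
Group by W:
  weight(W=0) = 2/75
  weight(W=1) = 1/25
Total weight = 2/75 + 1/25 = 1/15
P(W=0 | obs) = 2/75 / 1/15 = 2/5
P(W=1 | obs) = 1/25 / 1/15 = 3/5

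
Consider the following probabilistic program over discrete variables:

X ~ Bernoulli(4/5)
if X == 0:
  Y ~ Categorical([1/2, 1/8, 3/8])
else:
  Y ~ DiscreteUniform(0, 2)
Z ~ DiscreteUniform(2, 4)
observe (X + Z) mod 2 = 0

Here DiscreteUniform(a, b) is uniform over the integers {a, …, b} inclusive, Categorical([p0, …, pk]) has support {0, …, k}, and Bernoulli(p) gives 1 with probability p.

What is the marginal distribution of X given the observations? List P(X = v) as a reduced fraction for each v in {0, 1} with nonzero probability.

Enumerate traces; 9 have nonzero weight after conditioning:
  (X=0, Y=0, Z=2) weight 1/30
  (X=0, Y=0, Z=4) weight 1/30
  (X=0, Y=1, Z=2) weight 1/120
  (X=0, Y=1, Z=4) weight 1/120
  (X=0, Y=2, Z=2) weight 1/40
  (X=0, Y=2, Z=4) weight 1/40
  (X=1, Y=0, Z=3) weight 4/45
  (X=1, Y=1, Z=3) weight 4/45
  … 1 more
Group by X:
  weight(X=0) = 2/15
  weight(X=1) = 4/15
Total weight = 2/15 + 4/15 = 2/5
P(X=0 | obs) = 2/15 / 2/5 = 1/3
P(X=1 | obs) = 4/15 / 2/5 = 2/3

P(X=0) = 1/3, P(X=1) = 2/3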